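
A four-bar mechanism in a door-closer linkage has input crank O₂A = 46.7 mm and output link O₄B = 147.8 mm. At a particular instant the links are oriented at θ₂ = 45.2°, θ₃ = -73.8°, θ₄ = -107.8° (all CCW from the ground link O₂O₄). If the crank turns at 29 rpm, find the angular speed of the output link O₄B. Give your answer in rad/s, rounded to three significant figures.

ω₂ = 3.037 rad/s (from 29 rpm).
Differentiating the loop-closure r₂e^{iθ₂}+r₃e^{iθ₃}=r₁+r₄e^{iθ₄} gives r₂ω₂e^{iθ₂}+r₃ω₃e^{iθ₃}=r₄ω₄e^{iθ₄}.
Eliminating the other unknown: ω₄ = r₂ω₂ sin(θ₂−θ₃) / [r₄ sin(θ₄−θ₃)].
Numerator sine = +0.87462; denominator sine = -0.55919.
Result = 0.0467·3.037·(+0.87462) / (0.1478·(-0.55919)) = -1.5008 rad/s; magnitude 1.5008 rad/s.

1.50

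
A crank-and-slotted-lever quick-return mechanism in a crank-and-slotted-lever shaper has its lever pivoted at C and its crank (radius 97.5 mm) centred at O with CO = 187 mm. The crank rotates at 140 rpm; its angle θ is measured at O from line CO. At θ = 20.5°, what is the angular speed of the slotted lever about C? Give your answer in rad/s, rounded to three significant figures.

ω = 14.66 rad/s (from 140 rpm).
Crank pin A relative to C: A = (d + r cosθ, r sinθ); lever angle φ = atan2(r sinθ, d + r cosθ).
Differentiating tanφ: φ̇ = rω(d cosθ + r)/(d² + r² + 2dr cosθ).
d² + r² + 2dr cosθ = |CA|² = 0.078631 m²;  d cosθ + r = +0.27266 m.
|ω_lever| = |0.0975·14.66·+0.27266| / 0.078631 = 4.9566 rad/s.

4.96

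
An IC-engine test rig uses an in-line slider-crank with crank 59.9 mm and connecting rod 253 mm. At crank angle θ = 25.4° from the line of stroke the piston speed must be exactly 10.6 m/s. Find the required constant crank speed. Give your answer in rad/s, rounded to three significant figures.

For an in-line slider-crank, |v_piston| = rω|sinθ|·[1 + r cosθ/√(L² − r² sin²θ)].
With r = 0.0599 m, L = 0.253 m, θ = 25.4°: the bracketed kinematic factor |dx/dθ| = 0.031217 m.
ω = v/|dx/dθ| = 10.6/0.031217 = 339.56 rad/s.

340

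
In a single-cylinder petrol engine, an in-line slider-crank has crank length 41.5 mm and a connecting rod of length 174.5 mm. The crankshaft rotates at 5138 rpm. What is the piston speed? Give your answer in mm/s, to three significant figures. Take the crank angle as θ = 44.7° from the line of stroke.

ω = 2π·5138/60 = 538.1 rad/s
For an in-line slider-crank, x = r cosθ + √(L² − r² sin²θ), so v = −rω sinθ·[1 + r cosθ/√(L² − r² sin²θ)].
With r = 0.0415 m, L = 0.1745 m, θ = 44.7°: √(L² − r² sin²θ) = 0.17204 m.
v = −0.0415·538.1·0.70339·[1 + 0.0415·0.71080/0.17204] = -18.399 m/s.
|v| = 18.399 m/s = 18399 mm/s.

18400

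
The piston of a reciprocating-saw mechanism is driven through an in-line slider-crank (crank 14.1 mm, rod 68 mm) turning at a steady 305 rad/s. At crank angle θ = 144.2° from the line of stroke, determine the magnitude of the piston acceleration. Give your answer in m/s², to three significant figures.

ω = 305 rad/s
x(θ) = r cosθ + √(L² − r² sin²θ); with ω constant, a = ω²·d²x/dθ².
d²x/dθ² = −r cosθ − r²(cos2θ)/√u − r⁴ sin²2θ/(4u^{3/2}),  u = L² − r² sin²θ = 0.00455597 m².
Substituting r = 0.0141 m, L = 0.068 m, θ = 144.2°: d²x/dθ² = +0.010477 m.
a = ω²·d²x/dθ² = (305)²·(+0.010477) = +974.66 m/s²;  |a| = 974.66 m/s².

975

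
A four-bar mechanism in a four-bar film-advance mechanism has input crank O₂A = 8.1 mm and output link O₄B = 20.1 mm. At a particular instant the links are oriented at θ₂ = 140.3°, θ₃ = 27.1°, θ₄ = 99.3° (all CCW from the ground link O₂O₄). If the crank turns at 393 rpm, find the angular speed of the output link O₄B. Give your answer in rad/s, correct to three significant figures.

ω₂ = 41.15 rad/s (from 393 rpm).
Differentiating the loop-closure r₂e^{iθ₂}+r₃e^{iθ₃}=r₁+r₄e^{iθ₄} gives r₂ω₂e^{iθ₂}+r₃ω₃e^{iθ₃}=r₄ω₄e^{iθ₄}.
Eliminating the other unknown: ω₄ = r₂ω₂ sin(θ₂−θ₃) / [r₄ sin(θ₄−θ₃)].
Numerator sine = +0.91914; denominator sine = +0.95213.
Result = 0.0081·41.15·(+0.91914) / (0.0201·(+0.95213)) = +16.01 rad/s; magnitude 16.01 rad/s.

16.0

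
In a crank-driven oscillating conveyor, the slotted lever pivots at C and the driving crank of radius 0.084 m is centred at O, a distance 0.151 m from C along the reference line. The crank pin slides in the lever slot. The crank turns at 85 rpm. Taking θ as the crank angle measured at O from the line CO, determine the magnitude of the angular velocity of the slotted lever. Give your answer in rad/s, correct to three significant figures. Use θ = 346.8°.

ω = 8.901 rad/s (from 85 rpm).
Crank pin A relative to C: A = (d + r cosθ, r sinθ); lever angle φ = atan2(r sinθ, d + r cosθ).
Differentiating tanφ: φ̇ = rω(d cosθ + r)/(d² + r² + 2dr cosθ).
d² + r² + 2dr cosθ = |CA|² = 0.0545547 m²;  d cosθ + r = +0.23101 m.
|ω_lever| = |0.084·8.901·+0.23101| / 0.0545547 = 3.1661 rad/s.

3.17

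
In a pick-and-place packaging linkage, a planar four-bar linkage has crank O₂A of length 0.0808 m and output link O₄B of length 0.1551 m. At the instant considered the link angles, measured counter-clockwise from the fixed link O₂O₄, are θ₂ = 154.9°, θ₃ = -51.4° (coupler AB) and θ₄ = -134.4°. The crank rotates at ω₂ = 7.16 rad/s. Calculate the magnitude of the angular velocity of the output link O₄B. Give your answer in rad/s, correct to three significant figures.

1.67

ω₂ = 7.16 rad/s
Differentiating the loop-closure r₂e^{iθ₂}+r₃e^{iθ₃}=r₁+r₄e^{iθ₄} gives r₂ω₂e^{iθ₂}+r₃ω₃e^{iθ₃}=r₄ω₄e^{iθ₄}.
Eliminating the other unknown: ω₄ = r₂ω₂ sin(θ₂−θ₃) / [r₄ sin(θ₄−θ₃)].
Numerator sine = -0.44307; denominator sine = -0.99255.
Result = 0.0808·7.16·(-0.44307) / (0.1551·(-0.99255)) = +1.6651 rad/s; magnitude 1.6651 rad/s.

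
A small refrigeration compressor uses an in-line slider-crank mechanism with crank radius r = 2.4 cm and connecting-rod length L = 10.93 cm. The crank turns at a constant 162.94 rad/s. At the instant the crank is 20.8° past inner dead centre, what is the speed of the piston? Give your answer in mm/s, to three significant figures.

1670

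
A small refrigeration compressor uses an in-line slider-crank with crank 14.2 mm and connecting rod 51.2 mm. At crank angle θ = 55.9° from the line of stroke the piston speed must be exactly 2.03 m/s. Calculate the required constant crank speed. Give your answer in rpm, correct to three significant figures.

For an in-line slider-crank, |v_piston| = rω|sinθ|·[1 + r cosθ/√(L² − r² sin²θ)].
With r = 0.0142 m, L = 0.0512 m, θ = 55.9°: the bracketed kinematic factor |dx/dθ| = 0.013637 m.
ω = v/|dx/dθ| = 2.03/0.013637 = 148.86 rad/s.
N = 60ω/(2π) = 1421.5 rpm.

1420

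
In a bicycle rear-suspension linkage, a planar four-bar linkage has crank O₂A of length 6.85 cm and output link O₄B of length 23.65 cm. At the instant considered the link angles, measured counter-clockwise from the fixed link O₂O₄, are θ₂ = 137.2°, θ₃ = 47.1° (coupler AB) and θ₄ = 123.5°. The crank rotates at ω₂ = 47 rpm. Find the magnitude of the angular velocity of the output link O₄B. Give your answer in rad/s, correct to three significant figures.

ω₂ = 4.922 rad/s (from 47 rpm).
Differentiating the loop-closure r₂e^{iθ₂}+r₃e^{iθ₃}=r₁+r₄e^{iθ₄} gives r₂ω₂e^{iθ₂}+r₃ω₃e^{iθ₃}=r₄ω₄e^{iθ₄}.
Eliminating the other unknown: ω₄ = r₂ω₂ sin(θ₂−θ₃) / [r₄ sin(θ₄−θ₃)].
Numerator sine = +1.00000; denominator sine = +0.97196.
Result = 0.0685·4.922·(+1.00000) / (0.2365·(+0.97196)) = +1.4667 rad/s; magnitude 1.4667 rad/s.

1.47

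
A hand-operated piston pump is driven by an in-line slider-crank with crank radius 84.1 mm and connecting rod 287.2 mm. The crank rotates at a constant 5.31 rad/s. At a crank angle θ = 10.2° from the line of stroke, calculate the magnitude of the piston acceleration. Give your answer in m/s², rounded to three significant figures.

2.99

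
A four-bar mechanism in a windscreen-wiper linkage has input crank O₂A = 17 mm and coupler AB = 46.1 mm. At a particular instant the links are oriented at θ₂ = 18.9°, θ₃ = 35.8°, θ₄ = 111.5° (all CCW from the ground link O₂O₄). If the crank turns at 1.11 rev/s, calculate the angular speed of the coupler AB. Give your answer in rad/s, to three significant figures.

ω₂ = 6.974 rad/s (from 1.11 rev/s).
Differentiating the loop-closure r₂e^{iθ₂}+r₃e^{iθ₃}=r₁+r₄e^{iθ₄} gives r₂ω₂e^{iθ₂}+r₃ω₃e^{iθ₃}=r₄ω₄e^{iθ₄}.
Eliminating the other unknown: ω₃ = r₂ω₂ sin(θ₄−θ₂) / [r₃ sin(θ₃−θ₄)].
Numerator sine = +0.99897; denominator sine = -0.96902.
Result = 0.017·6.974·(+0.99897) / (0.0461·(-0.96902)) = -2.6514 rad/s; magnitude 2.6514 rad/s.

2.65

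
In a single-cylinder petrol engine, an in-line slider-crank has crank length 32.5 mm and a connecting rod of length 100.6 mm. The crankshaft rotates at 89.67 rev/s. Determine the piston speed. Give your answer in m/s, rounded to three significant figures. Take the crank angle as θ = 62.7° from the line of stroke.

ω = 2π·89.7 = 563.4 rad/s
For an in-line slider-crank, x = r cosθ + √(L² − r² sin²θ), so v = −rω sinθ·[1 + r cosθ/√(L² − r² sin²θ)].
With r = 0.0325 m, L = 0.1006 m, θ = 62.7°: √(L² − r² sin²θ) = 0.096365 m.
v = −0.0325·563.4·0.88862·[1 + 0.0325·0.45865/0.096365] = -18.788 m/s.
|v| = 18.788 m/s.

18.8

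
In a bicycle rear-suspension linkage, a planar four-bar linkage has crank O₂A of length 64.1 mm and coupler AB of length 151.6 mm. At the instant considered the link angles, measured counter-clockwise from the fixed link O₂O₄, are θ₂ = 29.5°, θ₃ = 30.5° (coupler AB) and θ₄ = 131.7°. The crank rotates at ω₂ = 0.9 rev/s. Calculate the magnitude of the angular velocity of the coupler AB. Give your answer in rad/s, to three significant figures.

2.38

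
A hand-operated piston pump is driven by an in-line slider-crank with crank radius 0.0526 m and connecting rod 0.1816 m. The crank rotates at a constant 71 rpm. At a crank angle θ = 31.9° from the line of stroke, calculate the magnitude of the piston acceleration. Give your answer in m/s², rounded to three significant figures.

ω = 2π·71/60 = 7.435 rad/s
x(θ) = r cosθ + √(L² − r² sin²θ); with ω constant, a = ω²·d²x/dθ².
d²x/dθ² = −r cosθ − r²(cos2θ)/√u − r⁴ sin²2θ/(4u^{3/2}),  u = L² − r² sin²θ = 0.032206 m².
Substituting r = 0.0526 m, L = 0.1816 m, θ = 31.9°: d²x/dθ² = -0.051729 m.
a = ω²·d²x/dθ² = (7.435)²·(-0.051729) = -2.8596 m/s²;  |a| = 2.8596 m/s².

2.86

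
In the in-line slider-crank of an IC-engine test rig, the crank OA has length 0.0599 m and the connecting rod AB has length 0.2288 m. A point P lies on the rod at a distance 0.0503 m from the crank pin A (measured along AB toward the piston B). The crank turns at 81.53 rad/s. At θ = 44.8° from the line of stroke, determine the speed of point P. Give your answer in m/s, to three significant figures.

4.49

ω = 81.53 rad/s.  Crank-pin speed |V_A| = rω = 4.8836 m/s, perpendicular to OA.
Rod angle: sinφ = −(r/L) sinθ ⇒ φ = -10.630°; ω_rod = −rω cosθ/√(L²−r²sin²θ) = -15.41 rad/s.
V_P = V_A + ω_rod × AP, with AP = 0.0503 m along the rod.
Components: V_Px = −rω sinθ − a·ω_rod·sinφ = -3.5842 m/s;  V_Py = rω cosθ + a·ω_rod·cosφ = +2.7035 m/s.
|V_P| = √(V_Px² + V_Py²) = 4.4894 m/s.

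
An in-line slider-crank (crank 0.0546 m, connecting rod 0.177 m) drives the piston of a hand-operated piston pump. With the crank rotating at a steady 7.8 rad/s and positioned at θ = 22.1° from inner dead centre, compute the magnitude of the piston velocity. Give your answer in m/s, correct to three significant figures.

0.206

ω = 7.8 rad/s
For an in-line slider-crank, x = r cosθ + √(L² − r² sin²θ), so v = −rω sinθ·[1 + r cosθ/√(L² − r² sin²θ)].
With r = 0.0546 m, L = 0.177 m, θ = 22.1°: √(L² − r² sin²θ) = 0.1758 m.
v = −0.0546·7.8·0.37622·[1 + 0.0546·0.92653/0.1758] = -0.20633 m/s.
|v| = 0.20633 m/s.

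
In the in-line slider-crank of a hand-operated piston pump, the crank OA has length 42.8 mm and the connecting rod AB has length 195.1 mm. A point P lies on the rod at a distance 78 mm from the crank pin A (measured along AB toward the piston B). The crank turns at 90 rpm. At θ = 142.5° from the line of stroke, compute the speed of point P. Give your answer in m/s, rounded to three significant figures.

0.298

ω = 9.425 rad/s.  Crank-pin speed |V_A| = rω = 0.40338 m/s, perpendicular to OA.
Rod angle: sinφ = −(r/L) sinθ ⇒ φ = -7.675°; ω_rod = −rω cosθ/√(L²−r²sin²θ) = +1.6551 rad/s.
V_P = V_A + ω_rod × AP, with AP = 0.078 m along the rod.
Components: V_Px = −rω sinθ − a·ω_rod·sinφ = -0.22832 m/s;  V_Py = rω cosθ + a·ω_rod·cosφ = -0.19208 m/s.
|V_P| = √(V_Px² + V_Py²) = 0.29837 m/s.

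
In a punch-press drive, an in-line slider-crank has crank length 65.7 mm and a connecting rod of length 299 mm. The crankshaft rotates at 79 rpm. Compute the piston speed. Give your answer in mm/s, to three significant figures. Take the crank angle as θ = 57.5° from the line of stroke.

513

ω = 2π·79/60 = 8.273 rad/s
For an in-line slider-crank, x = r cosθ + √(L² − r² sin²θ), so v = −rω sinθ·[1 + r cosθ/√(L² − r² sin²θ)].
With r = 0.0657 m, L = 0.299 m, θ = 57.5°: √(L² − r² sin²θ) = 0.29382 m.
v = −0.0657·8.273·0.84339·[1 + 0.0657·0.53730/0.29382] = -0.51348 m/s.
|v| = 0.51348 m/s = 513.48 mm/s.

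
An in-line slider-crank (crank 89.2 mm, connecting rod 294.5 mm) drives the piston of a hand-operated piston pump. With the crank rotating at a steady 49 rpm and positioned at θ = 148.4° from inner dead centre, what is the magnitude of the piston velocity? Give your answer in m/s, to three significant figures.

ω = 2π·49/60 = 5.131 rad/s
For an in-line slider-crank, x = r cosθ + √(L² − r² sin²θ), so v = −rω sinθ·[1 + r cosθ/√(L² − r² sin²θ)].
With r = 0.0892 m, L = 0.2945 m, θ = 148.4°: √(L² − r² sin²θ) = 0.29077 m.
v = −0.0892·5.131·0.52399·[1 + 0.0892·-0.85173/0.29077] = -0.17717 m/s.
|v| = 0.17717 m/s.

0.177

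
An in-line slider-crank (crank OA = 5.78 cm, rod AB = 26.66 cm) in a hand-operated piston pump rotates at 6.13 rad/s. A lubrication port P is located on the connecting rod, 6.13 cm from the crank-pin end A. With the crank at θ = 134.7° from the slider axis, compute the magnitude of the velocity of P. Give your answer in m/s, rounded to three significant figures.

0.310

ω = 6.13 rad/s.  Crank-pin speed |V_A| = rω = 0.35431 m/s, perpendicular to OA.
Rod angle: sinφ = −(r/L) sinθ ⇒ φ = -8.865°; ω_rod = −rω cosθ/√(L²−r²sin²θ) = +0.94612 rad/s.
V_P = V_A + ω_rod × AP, with AP = 0.0613 m along the rod.
Components: V_Px = −rω sinθ − a·ω_rod·sinφ = -0.24291 m/s;  V_Py = rω cosθ + a·ω_rod·cosφ = -0.19192 m/s.
|V_P| = √(V_Px² + V_Py²) = 0.30958 m/s.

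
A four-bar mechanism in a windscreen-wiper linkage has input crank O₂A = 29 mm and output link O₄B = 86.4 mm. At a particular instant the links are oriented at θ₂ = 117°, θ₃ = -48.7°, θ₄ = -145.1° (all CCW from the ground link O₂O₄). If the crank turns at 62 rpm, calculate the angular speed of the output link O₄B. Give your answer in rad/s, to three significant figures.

0.542

ω₂ = 6.493 rad/s (from 62 rpm).
Differentiating the loop-closure r₂e^{iθ₂}+r₃e^{iθ₃}=r₁+r₄e^{iθ₄} gives r₂ω₂e^{iθ₂}+r₃ω₃e^{iθ₃}=r₄ω₄e^{iθ₄}.
Eliminating the other unknown: ω₄ = r₂ω₂ sin(θ₂−θ₃) / [r₄ sin(θ₄−θ₃)].
Numerator sine = +0.24700; denominator sine = -0.99377.
Result = 0.029·6.493·(+0.24700) / (0.0864·(-0.99377)) = -0.54165 rad/s; magnitude 0.54165 rad/s.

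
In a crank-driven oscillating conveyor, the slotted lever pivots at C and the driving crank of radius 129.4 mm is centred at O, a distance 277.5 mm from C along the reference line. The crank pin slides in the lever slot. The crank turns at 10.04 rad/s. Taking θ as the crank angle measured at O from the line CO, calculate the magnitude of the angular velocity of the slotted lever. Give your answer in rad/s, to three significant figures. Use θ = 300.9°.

2.70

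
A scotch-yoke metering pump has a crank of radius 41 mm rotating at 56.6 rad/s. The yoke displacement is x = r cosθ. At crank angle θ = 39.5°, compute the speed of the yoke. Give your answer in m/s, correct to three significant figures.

ω = 56.6 rad/s
x = r cosθ ⇒ ẋ = −rω sinθ.
|v| = rω|sinθ| = 0.041·56.6·|sin 39.5°| = 1.4761 m/s.

1.48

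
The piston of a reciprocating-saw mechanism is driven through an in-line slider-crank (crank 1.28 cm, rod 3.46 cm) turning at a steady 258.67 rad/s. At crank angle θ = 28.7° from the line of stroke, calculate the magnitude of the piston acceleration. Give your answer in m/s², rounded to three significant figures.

ω = 258.7 rad/s
x(θ) = r cosθ + √(L² − r² sin²θ); with ω constant, a = ω²·d²x/dθ².
d²x/dθ² = −r cosθ − r²(cos2θ)/√u − r⁴ sin²2θ/(4u^{3/2}),  u = L² − r² sin²θ = 0.00115938 m².
Substituting r = 0.0128 m, L = 0.0346 m, θ = 28.7°: d²x/dθ² = -0.013941 m.
a = ω²·d²x/dθ² = (258.7)²·(-0.013941) = -932.77 m/s²;  |a| = 932.77 m/s².

933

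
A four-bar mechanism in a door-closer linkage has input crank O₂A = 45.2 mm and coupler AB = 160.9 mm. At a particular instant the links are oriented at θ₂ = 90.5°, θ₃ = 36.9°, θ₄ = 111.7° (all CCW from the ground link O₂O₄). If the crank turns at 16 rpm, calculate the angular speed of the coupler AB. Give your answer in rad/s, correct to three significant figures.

ω₂ = 1.676 rad/s (from 16 rpm).
Differentiating the loop-closure r₂e^{iθ₂}+r₃e^{iθ₃}=r₁+r₄e^{iθ₄} gives r₂ω₂e^{iθ₂}+r₃ω₃e^{iθ₃}=r₄ω₄e^{iθ₄}.
Eliminating the other unknown: ω₃ = r₂ω₂ sin(θ₄−θ₂) / [r₃ sin(θ₃−θ₄)].
Numerator sine = +0.36162; denominator sine = -0.96502.
Result = 0.0452·1.676·(+0.36162) / (0.1609·(-0.96502)) = -0.17638 rad/s; magnitude 0.17638 rad/s.

0.176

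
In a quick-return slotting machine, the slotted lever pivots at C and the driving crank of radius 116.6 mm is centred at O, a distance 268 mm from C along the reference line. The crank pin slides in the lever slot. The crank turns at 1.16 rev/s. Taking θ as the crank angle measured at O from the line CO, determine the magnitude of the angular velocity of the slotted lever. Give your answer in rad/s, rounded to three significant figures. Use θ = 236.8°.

ω = 7.288 rad/s (from 1.16 rev/s).
Crank pin A relative to C: A = (d + r cosθ, r sinθ); lever angle φ = atan2(r sinθ, d + r cosθ).
Differentiating tanφ: φ̇ = rω(d cosθ + r)/(d² + r² + 2dr cosθ).
d² + r² + 2dr cosθ = |CA|² = 0.0511982 m²;  d cosθ + r = -0.030147 m.
|ω_lever| = |0.1166·7.288·-0.030147| / 0.0511982 = 0.50041 rad/s.

0.500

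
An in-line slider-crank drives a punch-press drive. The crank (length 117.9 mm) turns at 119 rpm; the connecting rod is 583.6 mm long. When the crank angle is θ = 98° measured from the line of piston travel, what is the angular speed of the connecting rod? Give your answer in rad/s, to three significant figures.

ω = 12.46 rad/s (converted from 119 rpm).
The rod makes angle φ with the slider axis where L sinφ = r sinθ; differentiating, L cosφ·φ̇ = r ω cosθ.
L cosφ = √(L² − r² sin²θ) = 0.5718 m.
|ω_rod| = r ω |cosθ| / √(L² − r² sin²θ) = 0.1179·12.46·0.13917/0.5718 = 0.3576 rad/s.

0.358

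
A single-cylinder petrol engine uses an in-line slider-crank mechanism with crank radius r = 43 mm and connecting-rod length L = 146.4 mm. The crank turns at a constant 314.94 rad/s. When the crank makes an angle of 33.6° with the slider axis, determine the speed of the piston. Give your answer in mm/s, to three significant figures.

9350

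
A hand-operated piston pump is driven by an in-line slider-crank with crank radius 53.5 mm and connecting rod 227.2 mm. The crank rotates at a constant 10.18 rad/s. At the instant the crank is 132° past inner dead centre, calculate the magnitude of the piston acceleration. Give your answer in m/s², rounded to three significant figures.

ω = 10.18 rad/s
x(θ) = r cosθ + √(L² − r² sin²θ); with ω constant, a = ω²·d²x/dθ².
d²x/dθ² = −r cosθ − r²(cos2θ)/√u − r⁴ sin²2θ/(4u^{3/2}),  u = L² − r² sin²θ = 0.0500391 m².
Substituting r = 0.0535 m, L = 0.2272 m, θ = 132°: d²x/dθ² = +0.036955 m.
a = ω²·d²x/dθ² = (10.18)²·(+0.036955) = +3.8297 m/s²;  |a| = 3.8297 m/s².

3.83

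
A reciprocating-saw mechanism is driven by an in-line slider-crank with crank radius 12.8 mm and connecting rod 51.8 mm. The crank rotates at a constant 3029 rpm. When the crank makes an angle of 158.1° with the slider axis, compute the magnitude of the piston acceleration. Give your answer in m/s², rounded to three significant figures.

962

ω = 2π·3029/60 = 317.2 rad/s
x(θ) = r cosθ + √(L² − r² sin²θ); with ω constant, a = ω²·d²x/dθ².
d²x/dθ² = −r cosθ − r²(cos2θ)/√u − r⁴ sin²2θ/(4u^{3/2}),  u = L² − r² sin²θ = 0.00266045 m².
Substituting r = 0.0128 m, L = 0.0518 m, θ = 158.1°: d²x/dθ² = +0.0095602 m.
a = ω²·d²x/dθ² = (317.2)²·(+0.0095602) = +961.89 m/s²;  |a| = 961.89 m/s².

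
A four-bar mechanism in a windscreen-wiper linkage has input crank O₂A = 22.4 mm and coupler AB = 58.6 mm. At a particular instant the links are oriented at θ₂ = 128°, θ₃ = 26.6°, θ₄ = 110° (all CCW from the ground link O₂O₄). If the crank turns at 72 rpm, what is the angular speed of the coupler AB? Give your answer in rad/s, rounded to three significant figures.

0.897

ω₂ = 7.54 rad/s (from 72 rpm).
Differentiating the loop-closure r₂e^{iθ₂}+r₃e^{iθ₃}=r₁+r₄e^{iθ₄} gives r₂ω₂e^{iθ₂}+r₃ω₃e^{iθ₃}=r₄ω₄e^{iθ₄}.
Eliminating the other unknown: ω₃ = r₂ω₂ sin(θ₄−θ₂) / [r₃ sin(θ₃−θ₄)].
Numerator sine = -0.30902; denominator sine = -0.99337.
Result = 0.0224·7.54·(-0.30902) / (0.0586·(-0.99337)) = +0.89656 rad/s; magnitude 0.89656 rad/s.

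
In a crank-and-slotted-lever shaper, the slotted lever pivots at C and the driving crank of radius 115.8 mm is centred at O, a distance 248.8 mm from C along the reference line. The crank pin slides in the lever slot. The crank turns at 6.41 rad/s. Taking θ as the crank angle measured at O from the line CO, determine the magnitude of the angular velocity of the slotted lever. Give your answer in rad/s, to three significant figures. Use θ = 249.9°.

0.405

ω = 6.41 rad/s
Crank pin A relative to C: A = (d + r cosθ, r sinθ); lever angle φ = atan2(r sinθ, d + r cosθ).
Differentiating tanφ: φ̇ = rω(d cosθ + r)/(d² + r² + 2dr cosθ).
d² + r² + 2dr cosθ = |CA|² = 0.0555087 m²;  d cosθ + r = +0.030297 m.
|ω_lever| = |0.1158·6.41·+0.030297| / 0.0555087 = 0.40515 rad/s.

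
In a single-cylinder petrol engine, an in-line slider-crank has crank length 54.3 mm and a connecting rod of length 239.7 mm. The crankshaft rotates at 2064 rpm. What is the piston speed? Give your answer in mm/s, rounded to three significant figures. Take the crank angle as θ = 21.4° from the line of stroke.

5190

ω = 2π·2064/60 = 216.1 rad/s
For an in-line slider-crank, x = r cosθ + √(L² − r² sin²θ), so v = −rω sinθ·[1 + r cosθ/√(L² − r² sin²θ)].
With r = 0.0543 m, L = 0.2397 m, θ = 21.4°: √(L² − r² sin²θ) = 0.23888 m.
v = −0.0543·216.1·0.36488·[1 + 0.0543·0.93106/0.23888] = -5.1887 m/s.
|v| = 5.1887 m/s = 5188.7 mm/s.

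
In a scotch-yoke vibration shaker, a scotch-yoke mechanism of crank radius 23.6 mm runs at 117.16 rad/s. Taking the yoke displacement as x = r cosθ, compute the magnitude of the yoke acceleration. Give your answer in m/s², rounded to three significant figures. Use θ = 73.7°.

90.9

ω = 117.2 rad/s
x = r cosθ ⇒ ẍ = −rω² cosθ (ω constant).
|a| = rω²|cosθ| = 0.0236·(117.2)²·|cos 73.7°| = 90.92 m/s².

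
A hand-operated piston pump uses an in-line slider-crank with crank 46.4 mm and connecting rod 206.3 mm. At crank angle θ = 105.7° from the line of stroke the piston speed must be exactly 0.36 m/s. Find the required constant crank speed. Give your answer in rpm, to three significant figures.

For an in-line slider-crank, |v_piston| = rω|sinθ|·[1 + r cosθ/√(L² − r² sin²θ)].
With r = 0.0464 m, L = 0.2063 m, θ = 105.7°: the bracketed kinematic factor |dx/dθ| = 0.041884 m.
ω = v/|dx/dθ| = 0.36/0.041884 = 8.5951 rad/s.
N = 60ω/(2π) = 82.077 rpm.

82.1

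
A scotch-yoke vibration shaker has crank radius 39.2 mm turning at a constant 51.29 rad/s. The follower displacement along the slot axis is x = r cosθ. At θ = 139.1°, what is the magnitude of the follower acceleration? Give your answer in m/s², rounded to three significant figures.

ω = 51.29 rad/s
x = r cosθ ⇒ ẍ = −rω² cosθ (ω constant).
|a| = rω²|cosθ| = 0.0392·(51.29)²·|cos 139.1°| = 77.945 m/s².

77.9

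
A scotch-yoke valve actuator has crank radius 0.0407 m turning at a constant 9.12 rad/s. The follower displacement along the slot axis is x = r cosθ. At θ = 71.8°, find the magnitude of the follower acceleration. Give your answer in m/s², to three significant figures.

1.06

ω = 9.12 rad/s
x = r cosθ ⇒ ẍ = −rω² cosθ (ω constant).
|a| = rω²|cosθ| = 0.0407·(9.12)²·|cos 71.8°| = 1.0573 m/s².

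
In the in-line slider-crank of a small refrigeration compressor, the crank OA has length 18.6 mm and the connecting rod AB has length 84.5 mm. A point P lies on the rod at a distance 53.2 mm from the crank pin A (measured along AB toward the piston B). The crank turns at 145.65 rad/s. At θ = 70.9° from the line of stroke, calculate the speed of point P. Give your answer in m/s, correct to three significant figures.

ω = 145.7 rad/s.  Crank-pin speed |V_A| = rω = 2.7091 m/s, perpendicular to OA.
Rod angle: sinφ = −(r/L) sinθ ⇒ φ = -12.005°; ω_rod = −rω cosθ/√(L²−r²sin²θ) = -10.725 rad/s.
V_P = V_A + ω_rod × AP, with AP = 0.0532 m along the rod.
Components: V_Px = −rω sinθ − a·ω_rod·sinφ = -2.6786 m/s;  V_Py = rω cosθ + a·ω_rod·cosφ = +0.32836 m/s.
|V_P| = √(V_Px² + V_Py²) = 2.6987 m/s.

2.70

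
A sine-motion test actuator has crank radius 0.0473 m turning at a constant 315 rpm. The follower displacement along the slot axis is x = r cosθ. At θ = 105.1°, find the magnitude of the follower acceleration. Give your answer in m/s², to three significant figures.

ω = 32.99 rad/s (from 315 rpm).
x = r cosθ ⇒ ẍ = −rω² cosθ (ω constant).
|a| = rω²|cosθ| = 0.0473·(32.99)²·|cos 105.1°| = 13.408 m/s².

13.4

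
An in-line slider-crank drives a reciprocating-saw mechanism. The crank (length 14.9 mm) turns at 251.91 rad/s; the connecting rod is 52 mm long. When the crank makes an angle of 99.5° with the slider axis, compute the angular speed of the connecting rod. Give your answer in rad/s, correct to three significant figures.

ω = 251.9 rad/s
The rod makes angle φ with the slider axis where L sinφ = r sinθ; differentiating, L cosφ·φ̇ = r ω cosθ.
L cosφ = √(L² − r² sin²θ) = 0.04988 m.
|ω_rod| = r ω |cosθ| / √(L² − r² sin²θ) = 0.0149·251.9·0.16505/0.04988 = 12.42 rad/s.

12.4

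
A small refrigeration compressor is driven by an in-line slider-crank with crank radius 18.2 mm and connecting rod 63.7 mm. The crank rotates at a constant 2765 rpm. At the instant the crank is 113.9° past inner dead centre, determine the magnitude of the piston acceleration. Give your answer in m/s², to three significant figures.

916

ω = 2π·2765/60 = 289.6 rad/s
x(θ) = r cosθ + √(L² − r² sin²θ); with ω constant, a = ω²·d²x/dθ².
d²x/dθ² = −r cosθ − r²(cos2θ)/√u − r⁴ sin²2θ/(4u^{3/2}),  u = L² − r² sin²θ = 0.00378082 m².
Substituting r = 0.0182 m, L = 0.0637 m, θ = 113.9°: d²x/dθ² = +0.010927 m.
a = ω²·d²x/dθ² = (289.6)²·(+0.010927) = +916.15 m/s²;  |a| = 916.15 m/s².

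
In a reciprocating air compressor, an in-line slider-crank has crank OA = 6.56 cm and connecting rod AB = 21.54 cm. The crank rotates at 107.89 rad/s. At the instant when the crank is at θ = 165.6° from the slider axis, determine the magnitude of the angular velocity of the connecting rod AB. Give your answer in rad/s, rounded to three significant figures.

31.9

ω = 107.9 rad/s
The rod makes angle φ with the slider axis where L sinφ = r sinθ; differentiating, L cosφ·φ̇ = r ω cosθ.
L cosφ = √(L² − r² sin²θ) = 0.21478 m.
|ω_rod| = r ω |cosθ| / √(L² − r² sin²θ) = 0.0656·107.9·0.96858/0.21478 = 31.917 rad/s.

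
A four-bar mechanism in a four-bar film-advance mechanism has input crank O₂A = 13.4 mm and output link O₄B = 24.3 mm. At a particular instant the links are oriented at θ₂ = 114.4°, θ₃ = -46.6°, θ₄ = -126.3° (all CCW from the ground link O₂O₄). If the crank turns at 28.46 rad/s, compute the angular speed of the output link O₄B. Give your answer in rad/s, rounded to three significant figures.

5.19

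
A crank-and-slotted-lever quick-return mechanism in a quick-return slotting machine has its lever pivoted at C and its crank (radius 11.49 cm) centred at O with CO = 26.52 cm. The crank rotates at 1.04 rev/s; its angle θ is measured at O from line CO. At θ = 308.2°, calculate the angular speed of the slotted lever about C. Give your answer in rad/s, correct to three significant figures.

ω = 6.535 rad/s (from 1.04 rev/s).
Crank pin A relative to C: A = (d + r cosθ, r sinθ); lever angle φ = atan2(r sinθ, d + r cosθ).
Differentiating tanφ: φ̇ = rω(d cosθ + r)/(d² + r² + 2dr cosθ).
d² + r² + 2dr cosθ = |CA|² = 0.121221 m²;  d cosθ + r = +0.2789 m.
|ω_lever| = |0.1149·6.535·+0.2789| / 0.121221 = 1.7275 rad/s.

1.73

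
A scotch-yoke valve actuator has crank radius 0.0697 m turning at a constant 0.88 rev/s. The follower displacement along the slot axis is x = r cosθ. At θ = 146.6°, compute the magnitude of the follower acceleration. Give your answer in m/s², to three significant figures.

ω = 5.529 rad/s (from 0.88 rev/s).
x = r cosθ ⇒ ẍ = −rω² cosθ (ω constant).
|a| = rω²|cosθ| = 0.0697·(5.529)²·|cos 146.6°| = 1.779 m/s².

1.78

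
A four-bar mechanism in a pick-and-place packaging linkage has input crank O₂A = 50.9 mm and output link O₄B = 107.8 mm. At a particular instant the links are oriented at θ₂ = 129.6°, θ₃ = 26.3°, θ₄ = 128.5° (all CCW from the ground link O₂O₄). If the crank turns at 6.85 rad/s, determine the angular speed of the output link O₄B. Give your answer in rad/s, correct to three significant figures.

3.22

ω₂ = 6.85 rad/s
Differentiating the loop-closure r₂e^{iθ₂}+r₃e^{iθ₃}=r₁+r₄e^{iθ₄} gives r₂ω₂e^{iθ₂}+r₃ω₃e^{iθ₃}=r₄ω₄e^{iθ₄}.
Eliminating the other unknown: ω₄ = r₂ω₂ sin(θ₂−θ₃) / [r₄ sin(θ₄−θ₃)].
Numerator sine = +0.97318; denominator sine = +0.97742.
Result = 0.0509·6.85·(+0.97318) / (0.1078·(+0.97742)) = +3.2203 rad/s; magnitude 3.2203 rad/s.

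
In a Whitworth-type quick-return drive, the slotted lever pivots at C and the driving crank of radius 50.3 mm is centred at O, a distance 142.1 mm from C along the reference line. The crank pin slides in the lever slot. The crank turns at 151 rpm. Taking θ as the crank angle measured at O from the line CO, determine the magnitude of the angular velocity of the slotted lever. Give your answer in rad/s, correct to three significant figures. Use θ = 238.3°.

1.27

ω = 15.81 rad/s (from 151 rpm).
Crank pin A relative to C: A = (d + r cosθ, r sinθ); lever angle φ = atan2(r sinθ, d + r cosθ).
Differentiating tanφ: φ̇ = rω(d cosθ + r)/(d² + r² + 2dr cosθ).
d² + r² + 2dr cosθ = |CA|² = 0.0152107 m²;  d cosθ + r = -0.02437 m.
|ω_lever| = |0.0503·15.81·-0.02437| / 0.0152107 = 1.2743 rad/s.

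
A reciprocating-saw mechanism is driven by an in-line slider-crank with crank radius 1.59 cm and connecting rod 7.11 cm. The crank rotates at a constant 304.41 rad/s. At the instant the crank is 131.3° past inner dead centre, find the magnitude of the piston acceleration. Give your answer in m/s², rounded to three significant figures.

ω = 304.4 rad/s
x(θ) = r cosθ + √(L² − r² sin²θ); with ω constant, a = ω²·d²x/dθ².
d²x/dθ² = −r cosθ − r²(cos2θ)/√u − r⁴ sin²2θ/(4u^{3/2}),  u = L² − r² sin²θ = 0.00491252 m².
Substituting r = 0.0159 m, L = 0.0711 m, θ = 131.3°: d²x/dθ² = +0.010913 m.
a = ω²·d²x/dθ² = (304.4)²·(+0.010913) = +1011.3 m/s²;  |a| = 1011.3 m/s².

1010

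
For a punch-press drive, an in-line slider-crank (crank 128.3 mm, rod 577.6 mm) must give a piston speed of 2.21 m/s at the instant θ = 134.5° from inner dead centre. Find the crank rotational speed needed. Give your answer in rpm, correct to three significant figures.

274

For an in-line slider-crank, |v_piston| = rω|sinθ|·[1 + r cosθ/√(L² − r² sin²θ)].
With r = 0.1283 m, L = 0.5776 m, θ = 134.5°: the bracketed kinematic factor |dx/dθ| = 0.077081 m.
ω = v/|dx/dθ| = 2.21/0.077081 = 28.671 rad/s.
N = 60ω/(2π) = 273.79 rpm.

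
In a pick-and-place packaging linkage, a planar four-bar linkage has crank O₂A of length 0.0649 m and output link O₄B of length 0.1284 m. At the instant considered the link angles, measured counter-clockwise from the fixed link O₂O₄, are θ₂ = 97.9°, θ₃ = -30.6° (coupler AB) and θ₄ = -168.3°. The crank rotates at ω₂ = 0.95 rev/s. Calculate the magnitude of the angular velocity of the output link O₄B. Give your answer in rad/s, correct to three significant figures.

ω₂ = 5.969 rad/s (from 0.95 rev/s).
Differentiating the loop-closure r₂e^{iθ₂}+r₃e^{iθ₃}=r₁+r₄e^{iθ₄} gives r₂ω₂e^{iθ₂}+r₃ω₃e^{iθ₃}=r₄ω₄e^{iθ₄}.
Eliminating the other unknown: ω₄ = r₂ω₂ sin(θ₂−θ₃) / [r₄ sin(θ₄−θ₃)].
Numerator sine = +0.78261; denominator sine = -0.67301.
Result = 0.0649·5.969·(+0.78261) / (0.1284·(-0.67301)) = -3.5084 rad/s; magnitude 3.5084 rad/s.

3.51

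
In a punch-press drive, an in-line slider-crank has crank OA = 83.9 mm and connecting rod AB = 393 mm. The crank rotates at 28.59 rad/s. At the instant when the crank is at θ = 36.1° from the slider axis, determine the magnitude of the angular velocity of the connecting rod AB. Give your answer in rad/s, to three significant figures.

ω = 28.59 rad/s
The rod makes angle φ with the slider axis where L sinφ = r sinθ; differentiating, L cosφ·φ̇ = r ω cosθ.
L cosφ = √(L² − r² sin²θ) = 0.38988 m.
|ω_rod| = r ω |cosθ| / √(L² − r² sin²θ) = 0.0839·28.59·0.80799/0.38988 = 4.9711 rad/s.

4.97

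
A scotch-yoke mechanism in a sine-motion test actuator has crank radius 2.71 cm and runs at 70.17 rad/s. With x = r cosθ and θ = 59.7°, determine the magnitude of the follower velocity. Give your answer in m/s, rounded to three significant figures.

ω = 70.17 rad/s
x = r cosθ ⇒ ẋ = −rω sinθ.
|v| = rω|sinθ| = 0.0271·70.17·|sin 59.7°| = 1.6418 m/s.

1.64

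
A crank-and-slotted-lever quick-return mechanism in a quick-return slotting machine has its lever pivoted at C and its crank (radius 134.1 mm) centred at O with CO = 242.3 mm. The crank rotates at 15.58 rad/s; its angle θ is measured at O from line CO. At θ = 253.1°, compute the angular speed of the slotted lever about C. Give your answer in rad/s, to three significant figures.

2.30

ω = 15.58 rad/s
Crank pin A relative to C: A = (d + r cosθ, r sinθ); lever angle φ = atan2(r sinθ, d + r cosθ).
Differentiating tanφ: φ̇ = rω(d cosθ + r)/(d² + r² + 2dr cosθ).
d² + r² + 2dr cosθ = |CA|² = 0.0578009 m²;  d cosθ + r = +0.063663 m.
|ω_lever| = |0.1341·15.58·+0.063663| / 0.0578009 = 2.3012 rad/s.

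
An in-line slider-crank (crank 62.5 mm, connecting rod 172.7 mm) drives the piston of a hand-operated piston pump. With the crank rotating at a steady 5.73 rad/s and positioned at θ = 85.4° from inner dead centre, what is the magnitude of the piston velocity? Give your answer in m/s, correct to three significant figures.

0.368

ω = 5.73 rad/s
For an in-line slider-crank, x = r cosθ + √(L² − r² sin²θ), so v = −rω sinθ·[1 + r cosθ/√(L² − r² sin²θ)].
With r = 0.0625 m, L = 0.1727 m, θ = 85.4°: √(L² − r² sin²θ) = 0.16107 m.
v = −0.0625·5.73·0.99678·[1 + 0.0625·0.08020/0.16107] = -0.36808 m/s.
|v| = 0.36808 m/s.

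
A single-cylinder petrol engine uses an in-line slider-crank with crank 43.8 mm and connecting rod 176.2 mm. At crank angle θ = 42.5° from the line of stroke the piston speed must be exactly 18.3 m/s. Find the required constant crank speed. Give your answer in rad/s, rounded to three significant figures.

521

For an in-line slider-crank, |v_piston| = rω|sinθ|·[1 + r cosθ/√(L² − r² sin²θ)].
With r = 0.0438 m, L = 0.1762 m, θ = 42.5°: the bracketed kinematic factor |dx/dθ| = 0.035092 m.
ω = v/|dx/dθ| = 18.3/0.035092 = 521.48 rad/s.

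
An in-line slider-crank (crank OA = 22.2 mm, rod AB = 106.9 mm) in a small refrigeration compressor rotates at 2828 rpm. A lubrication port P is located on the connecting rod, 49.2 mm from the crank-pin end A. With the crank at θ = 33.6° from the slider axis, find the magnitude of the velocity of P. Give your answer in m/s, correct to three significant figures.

4.92

ω = 296.1 rad/s.  Crank-pin speed |V_A| = rω = 6.5745 m/s, perpendicular to OA.
Rod angle: sinφ = −(r/L) sinθ ⇒ φ = -6.599°; ω_rod = −rω cosθ/√(L²−r²sin²θ) = -51.567 rad/s.
V_P = V_A + ω_rod × AP, with AP = 0.0492 m along the rod.
Components: V_Px = −rω sinθ − a·ω_rod·sinφ = -3.9298 m/s;  V_Py = rω cosθ + a·ω_rod·cosφ = +2.9557 m/s.
|V_P| = √(V_Px² + V_Py²) = 4.9173 m/s.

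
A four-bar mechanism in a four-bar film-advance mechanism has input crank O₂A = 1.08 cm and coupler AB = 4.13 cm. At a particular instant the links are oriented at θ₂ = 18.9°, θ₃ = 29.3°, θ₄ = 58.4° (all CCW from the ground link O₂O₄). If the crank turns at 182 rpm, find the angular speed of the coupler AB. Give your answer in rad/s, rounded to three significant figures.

ω₂ = 19.06 rad/s (from 182 rpm).
Differentiating the loop-closure r₂e^{iθ₂}+r₃e^{iθ₃}=r₁+r₄e^{iθ₄} gives r₂ω₂e^{iθ₂}+r₃ω₃e^{iθ₃}=r₄ω₄e^{iθ₄}.
Eliminating the other unknown: ω₃ = r₂ω₂ sin(θ₄−θ₂) / [r₃ sin(θ₃−θ₄)].
Numerator sine = +0.63608; denominator sine = -0.48634.
Result = 0.0108·19.06·(+0.63608) / (0.0413·(-0.48634)) = -6.5185 rad/s; magnitude 6.5185 rad/s.

6.52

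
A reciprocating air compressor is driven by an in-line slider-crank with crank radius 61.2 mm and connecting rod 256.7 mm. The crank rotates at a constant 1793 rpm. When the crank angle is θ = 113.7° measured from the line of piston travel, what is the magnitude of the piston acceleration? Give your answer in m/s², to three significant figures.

1220

ω = 2π·1793/60 = 187.8 rad/s
x(θ) = r cosθ + √(L² − r² sin²θ); with ω constant, a = ω²·d²x/dθ².
d²x/dθ² = −r cosθ − r²(cos2θ)/√u − r⁴ sin²2θ/(4u^{3/2}),  u = L² − r² sin²θ = 0.0627546 m².
Substituting r = 0.0612 m, L = 0.2567 m, θ = 113.7°: d²x/dθ² = +0.034599 m.
a = ω²·d²x/dθ² = (187.8)²·(+0.034599) = +1219.8 m/s²;  |a| = 1219.8 m/s².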